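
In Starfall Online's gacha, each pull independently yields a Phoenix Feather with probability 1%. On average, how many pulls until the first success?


Expected pulls for a geometric distribution = 1/p = 100 / rate%
= 100 / 1
= 100.0

100.0 pulls


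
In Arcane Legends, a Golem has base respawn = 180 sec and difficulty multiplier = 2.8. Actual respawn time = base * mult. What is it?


Respawn time = base * multiplier
= 180 * 2.8
= 504.0 seconds

504.0 seconds


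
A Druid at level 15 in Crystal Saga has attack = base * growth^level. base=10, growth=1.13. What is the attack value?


value = base * growth^level
= 10 * 1.13^15
= 10 * 6.25427
= 62.54

62.54 attack


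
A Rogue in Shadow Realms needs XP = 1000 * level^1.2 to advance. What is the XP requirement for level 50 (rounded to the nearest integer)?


XP = 1000 * level^1.2
Substitute level = 50:
XP = 1000 * 50^1.2
= 1000 * 109.3362
= 109336

109336 XP


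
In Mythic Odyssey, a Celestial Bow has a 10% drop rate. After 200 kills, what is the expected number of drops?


Expected drops = kills * (drop_rate / 100)
= 200 * (10 / 100)
= 200 * 0.1
= 20.0

20.0 drops


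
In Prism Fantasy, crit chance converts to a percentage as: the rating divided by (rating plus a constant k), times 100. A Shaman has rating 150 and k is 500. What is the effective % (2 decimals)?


effective% = rating / (rating + k) * 100
= 150 / (150 + 500) * 100
= 150 / 650 * 100
= 0.230769 * 100
= 23.08%

23.08%


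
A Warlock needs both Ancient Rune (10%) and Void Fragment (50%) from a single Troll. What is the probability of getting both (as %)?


For independent events, P(both) = P(A) * P(B)
= 10% * 50%
= 500 / 100 %
= 5.0%

5.0%


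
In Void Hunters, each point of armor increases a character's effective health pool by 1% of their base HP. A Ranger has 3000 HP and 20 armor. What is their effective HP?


EHP = 3000 * (1 + 20/100)
= 3000 * (1 + 0.2)
= 3000 * 1.2
= 3600.0

3600.0 EHP


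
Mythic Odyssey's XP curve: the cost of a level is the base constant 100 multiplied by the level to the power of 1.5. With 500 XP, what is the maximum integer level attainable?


XP = 100 * level^1.5, so level = (XP / 100)^(1/1.5)
= (500 / 100)^(1/1.5)
= 5.0^0.6667
= 2.924
Floor: level = 2

level 2


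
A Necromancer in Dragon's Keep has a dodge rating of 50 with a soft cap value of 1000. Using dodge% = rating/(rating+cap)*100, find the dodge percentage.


dodge% = 50 / (50 + 1000) * 100
= 50 / 1050 * 100
= 0.047619 * 100
= 4.76%

4.76%


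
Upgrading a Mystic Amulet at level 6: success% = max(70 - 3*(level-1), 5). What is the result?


raw_rate = 70 - 3 * (6 - 1)
= 70 - 3 * 5
= 70 - 15
= 55
Apply floor: max(55, 5) = 55%

55%


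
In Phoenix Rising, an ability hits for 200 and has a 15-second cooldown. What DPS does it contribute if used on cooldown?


DPS = damage / cooldown
= 200 / 15
= 13.33

13.33 DPS


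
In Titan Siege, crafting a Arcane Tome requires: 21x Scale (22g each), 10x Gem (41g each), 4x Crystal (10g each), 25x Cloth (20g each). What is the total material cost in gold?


Cost breakdown:
  Scale: 21 * 22 = 462
  Gem: 10 * 41 = 410
  Crystal: 4 * 10 = 40
  Cloth: 25 * 20 = 500
Total = 462 + 410 + 40 + 500 = 1412

1412 gold


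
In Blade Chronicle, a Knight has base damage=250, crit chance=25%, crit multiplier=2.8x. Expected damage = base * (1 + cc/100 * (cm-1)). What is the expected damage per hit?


E[dmg] = base * (1 + crit_chance * (crit_mult - 1))
cc as decimal = 25/100 = 0.25
cm - 1 = 2.8 - 1 = 1.8
Bonus factor = 0.25 * 1.8 = 0.45
Total multiplier = 1 + 0.45 = 1.45
Expected damage = 250 * 1.45 = 362.50

362.50 damage


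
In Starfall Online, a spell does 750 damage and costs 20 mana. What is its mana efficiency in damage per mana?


Efficiency = damage / mana
= 750 / 20
= 37.50

37.50 dmg/mana


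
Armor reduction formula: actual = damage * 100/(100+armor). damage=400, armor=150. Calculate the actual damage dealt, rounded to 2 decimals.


actual = 400 * 100 / (100 + 150)
= 400 * 100 / 250
= 40000 / 250
= 160.00

160.00 damage


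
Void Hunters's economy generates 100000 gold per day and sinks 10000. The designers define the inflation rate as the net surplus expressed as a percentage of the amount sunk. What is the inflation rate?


Net gold = 100000 - 10000 = 90000
Inflation rate = net / sunk * 100 = 90000 / 10000 * 100
= 9.0 * 100
= 900.00%

900.00%


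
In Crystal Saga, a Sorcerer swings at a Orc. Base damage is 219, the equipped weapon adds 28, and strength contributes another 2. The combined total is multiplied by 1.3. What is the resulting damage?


Sum base + weapon + str = 219 + 28 + 2 = 249
Multiply by 1.3:
249 * 1.3 = 323.7

323.7 damage


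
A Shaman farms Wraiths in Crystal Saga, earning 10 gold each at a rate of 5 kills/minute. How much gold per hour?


Gold per minute = 10 * 5 = 50
Gold per hour = 50 * 60 = 3000

3000 gold/hour


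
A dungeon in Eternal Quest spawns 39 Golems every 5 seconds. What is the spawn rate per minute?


Spawns per minute = count * (60 / interval)
= 39 * (60 / 5)
= 39 * 12.0
= 468.0

468.0 per minute


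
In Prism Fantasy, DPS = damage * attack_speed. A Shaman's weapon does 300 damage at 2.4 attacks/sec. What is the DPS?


DPS = damage * attack_speed
= 300 * 2.4
= 720.0

720.0 DPS


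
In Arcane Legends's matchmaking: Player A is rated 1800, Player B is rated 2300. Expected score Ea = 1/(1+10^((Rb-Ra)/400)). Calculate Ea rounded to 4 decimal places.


Elo expected score: Ea = 1/(1 + 10^((Rb-Ra)/400))
Rb - Ra = 2300 - 1800 = 500
(Rb-Ra)/400 = 500/400 = 1.25
10^1.25 = 17.782794
Ea = 1/(1 + 17.782794) = 1/18.782794 = 0.0532

0.0532


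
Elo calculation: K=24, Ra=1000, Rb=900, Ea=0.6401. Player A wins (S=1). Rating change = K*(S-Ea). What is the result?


Elo update: delta = K * (S - Ea), where S = 1 (wins)
S - Ea = 1 - 0.6401 = 0.3599
Rating change = 24 * 0.3599
= 8.64

8.64 rating points


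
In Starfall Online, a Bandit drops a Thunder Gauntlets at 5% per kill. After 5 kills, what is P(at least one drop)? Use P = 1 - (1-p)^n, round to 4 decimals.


P(at least one) = 1 - P(none) = 1 - (1-p)^n
p = 5/100 = 0.05
1 - p = 0.95
(1 - p)^5 = 0.95^5 = 0.773781
P(at least one) = 1 - 0.773781 = 0.2262

0.2262


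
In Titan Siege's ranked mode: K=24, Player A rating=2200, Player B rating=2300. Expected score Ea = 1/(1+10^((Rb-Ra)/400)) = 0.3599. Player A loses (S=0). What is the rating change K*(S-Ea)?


Elo update: delta = K * (S - Ea), where S = 0 (loses)
S - Ea = 0 - 0.3599 = -0.3599
Rating change = 24 * -0.3599
= -8.64

-8.64 rating points


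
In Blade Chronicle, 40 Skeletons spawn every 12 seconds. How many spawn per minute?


Spawns per minute = count * (60 / interval)
= 40 * (60 / 12)
= 40 * 5.0
= 200.0

200.0 per minute


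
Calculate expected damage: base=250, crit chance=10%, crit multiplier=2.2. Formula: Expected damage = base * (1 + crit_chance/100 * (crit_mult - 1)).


E[dmg] = base * (1 + crit_chance * (crit_mult - 1))
cc as decimal = 10/100 = 0.1
cm - 1 = 2.2 - 1 = 1.2
Bonus factor = 0.1 * 1.2 = 0.12
Total multiplier = 1 + 0.12 = 1.12
Expected damage = 250 * 1.12 = 280.00

280.00 damage


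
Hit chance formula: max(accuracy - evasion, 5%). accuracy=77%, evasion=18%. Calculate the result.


accuracy - evasion = 77 - 18 = 59
Apply floor: max(59, 5) = 59
Hit chance = 59%

59%


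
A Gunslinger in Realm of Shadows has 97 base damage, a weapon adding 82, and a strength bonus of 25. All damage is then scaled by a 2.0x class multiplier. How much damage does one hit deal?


Sum base + weapon + str = 97 + 82 + 25 = 204
Multiply by 2.0:
204 * 2.0 = 408.0

408.0 damage


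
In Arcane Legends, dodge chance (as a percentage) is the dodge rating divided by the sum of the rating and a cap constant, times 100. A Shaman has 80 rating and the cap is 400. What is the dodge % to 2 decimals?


dodge% = 80 / (80 + 400) * 100
= 80 / 480 * 100
= 0.166667 * 100
= 16.67%

16.67%


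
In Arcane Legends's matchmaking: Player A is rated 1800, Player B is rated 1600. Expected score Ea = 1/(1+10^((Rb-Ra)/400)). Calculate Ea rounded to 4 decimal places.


Elo expected score: Ea = 1/(1 + 10^((Rb-Ra)/400))
Rb - Ra = 1600 - 1800 = -200
(Rb-Ra)/400 = -200/400 = -0.5
10^-0.5 = 0.316228
Ea = 1/(1 + 0.316228) = 1/1.316228 = 0.7597

0.7597


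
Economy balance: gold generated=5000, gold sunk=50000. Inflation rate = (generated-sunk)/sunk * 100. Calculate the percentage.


Net gold = 5000 - 50000 = -45000
Inflation rate = net / sunk * 100 = -45000 / 50000 * 100
= -0.9 * 100
= -90.00%

-90.00%


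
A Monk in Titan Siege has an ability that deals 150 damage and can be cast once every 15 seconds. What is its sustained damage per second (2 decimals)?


DPS = damage / cooldown
= 150 / 15
= 10.00

10.00 DPS


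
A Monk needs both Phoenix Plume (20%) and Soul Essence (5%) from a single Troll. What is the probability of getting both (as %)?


For independent events, P(both) = P(A) * P(B)
= 20% * 5%
= 100 / 100 %
= 1.0%

1.0%


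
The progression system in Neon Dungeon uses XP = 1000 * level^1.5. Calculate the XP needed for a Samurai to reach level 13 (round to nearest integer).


XP = 1000 * level^1.5
Substitute level = 13:
XP = 1000 * 13^1.5
= 1000 * 46.8722
= 46872

46872 XP


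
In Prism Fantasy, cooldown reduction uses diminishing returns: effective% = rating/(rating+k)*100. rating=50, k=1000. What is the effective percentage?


effective% = rating / (rating + k) * 100
= 50 / (50 + 1000) * 100
= 50 / 1050 * 100
= 0.047619 * 100
= 4.76%

4.76%


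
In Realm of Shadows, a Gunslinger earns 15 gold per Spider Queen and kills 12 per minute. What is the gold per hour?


Gold per minute = 15 * 12 = 180
Gold per hour = 180 * 60 = 10800

10800 gold/hour


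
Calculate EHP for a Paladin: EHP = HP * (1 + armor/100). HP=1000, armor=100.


EHP = 1000 * (1 + 100/100)
= 1000 * (1 + 1.0)
= 1000 * 2.0
= 2000.0

2000.0 EHP


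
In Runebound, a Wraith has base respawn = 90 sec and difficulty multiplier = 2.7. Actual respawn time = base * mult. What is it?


Respawn time = base * multiplier
= 90 * 2.7
= 243.0 seconds

243.0 seconds


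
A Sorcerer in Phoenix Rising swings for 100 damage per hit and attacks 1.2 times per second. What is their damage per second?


DPS = damage * attack_speed
= 100 * 1.2
= 120.0

120.0 DPS


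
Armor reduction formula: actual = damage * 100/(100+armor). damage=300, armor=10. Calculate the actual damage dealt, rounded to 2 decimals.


actual = 300 * 100 / (100 + 10)
= 300 * 100 / 110
= 30000 / 110
= 272.73

272.73 damage


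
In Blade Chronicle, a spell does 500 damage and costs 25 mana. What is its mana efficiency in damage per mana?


Efficiency = damage / mana
= 500 / 25
= 20.00

20.00 dmg/mana


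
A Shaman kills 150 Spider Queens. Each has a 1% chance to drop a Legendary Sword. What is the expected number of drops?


Expected drops = kills * (drop_rate / 100)
= 150 * (1 / 100)
= 150 * 0.01
= 1.5

1.5 drops


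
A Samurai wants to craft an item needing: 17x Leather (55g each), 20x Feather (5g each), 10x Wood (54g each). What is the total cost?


Cost breakdown:
  Leather: 17 * 55 = 935
  Feather: 20 * 5 = 100
  Wood: 10 * 54 = 540
Total = 935 + 100 + 540 = 1575

1575 gold


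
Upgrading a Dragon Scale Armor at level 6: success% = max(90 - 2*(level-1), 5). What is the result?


raw_rate = 90 - 2 * (6 - 1)
= 90 - 2 * 5
= 90 - 10
= 80
Apply floor: max(80, 5) = 80%

80%


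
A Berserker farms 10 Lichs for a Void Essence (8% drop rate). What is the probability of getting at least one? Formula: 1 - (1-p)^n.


P(at least one) = 1 - P(none) = 1 - (1-p)^n
p = 8/100 = 0.08
1 - p = 0.92
(1 - p)^10 = 0.92^10 = 0.434388
P(at least one) = 1 - 0.434388 = 0.5656

0.5656


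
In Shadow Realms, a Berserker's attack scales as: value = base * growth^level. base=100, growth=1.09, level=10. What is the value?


value = base * growth^level
= 100 * 1.09^10
= 100 * 2.367364
= 236.74

236.74 attack


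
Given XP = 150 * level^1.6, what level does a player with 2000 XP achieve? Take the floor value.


XP = 150 * level^1.6, so level = (XP / 150)^(1/1.6)
= (2000 / 150)^(1/1.6)
= 13.3333^0.625
= 5.0476
Floor: level = 5

level 5


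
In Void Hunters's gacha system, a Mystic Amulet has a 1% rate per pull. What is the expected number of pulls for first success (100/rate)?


Expected pulls for a geometric distribution = 1/p = 100 / rate%
= 100 / 1
= 100.0

100.0 pulls


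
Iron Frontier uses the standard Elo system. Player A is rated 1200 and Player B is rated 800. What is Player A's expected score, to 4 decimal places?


Elo expected score: Ea = 1/(1 + 10^((Rb-Ra)/400))
Rb - Ra = 800 - 1200 = -400
(Rb-Ra)/400 = -400/400 = -1.0
10^-1.0 = 0.1
Ea = 1/(1 + 0.1) = 1/1.1 = 0.9091

0.9091


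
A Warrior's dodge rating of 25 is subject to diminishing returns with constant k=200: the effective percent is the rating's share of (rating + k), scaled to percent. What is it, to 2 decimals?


effective% = rating / (rating + k) * 100
= 25 / (25 + 200) * 100
= 25 / 225 * 100
= 0.111111 * 100
= 11.11%

11.11%


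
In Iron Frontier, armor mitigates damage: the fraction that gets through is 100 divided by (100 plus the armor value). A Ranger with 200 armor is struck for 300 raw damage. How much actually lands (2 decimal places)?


actual = 300 * 100 / (100 + 200)
= 300 * 100 / 300
= 30000 / 300
= 100.00

100.00 damage


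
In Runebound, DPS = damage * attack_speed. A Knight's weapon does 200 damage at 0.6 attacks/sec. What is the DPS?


DPS = damage * attack_speed
= 200 * 0.6
= 120.0

120.0 DPS


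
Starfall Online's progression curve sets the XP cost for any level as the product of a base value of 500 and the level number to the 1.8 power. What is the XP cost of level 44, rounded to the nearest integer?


XP = 500 * level^1.8
Substitute level = 44:
XP = 500 * 44^1.8
= 500 * 908.2697
= 454135

454135 XP


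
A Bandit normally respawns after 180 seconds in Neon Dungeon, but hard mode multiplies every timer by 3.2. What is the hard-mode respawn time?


Respawn time = base * multiplier
= 180 * 3.2
= 576.0 seconds

576.0 seconds


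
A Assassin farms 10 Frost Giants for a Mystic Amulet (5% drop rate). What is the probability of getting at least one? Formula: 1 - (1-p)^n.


P(at least one) = 1 - P(none) = 1 - (1-p)^n
p = 5/100 = 0.05
1 - p = 0.95
(1 - p)^10 = 0.95^10 = 0.598737
P(at least one) = 1 - 0.598737 = 0.4013

0.4013


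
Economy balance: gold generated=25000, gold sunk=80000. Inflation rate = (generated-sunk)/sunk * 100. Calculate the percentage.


Net gold = 25000 - 80000 = -55000
Inflation rate = net / sunk * 100 = -55000 / 80000 * 100
= -0.6875 * 100
= -68.75%

-68.75%


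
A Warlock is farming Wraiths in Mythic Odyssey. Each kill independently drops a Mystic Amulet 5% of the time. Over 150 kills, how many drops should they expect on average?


Expected drops = kills * (drop_rate / 100)
= 150 * (5 / 100)
= 150 * 0.05
= 7.5

7.5 drops


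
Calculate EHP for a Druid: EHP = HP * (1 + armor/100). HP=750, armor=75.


EHP = 750 * (1 + 75/100)
= 750 * (1 + 0.75)
= 750 * 1.75
= 1312.5

1312.5 EHP


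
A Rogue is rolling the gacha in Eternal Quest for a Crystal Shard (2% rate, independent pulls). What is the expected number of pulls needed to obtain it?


Expected pulls for a geometric distribution = 1/p = 100 / rate%
= 100 / 2
= 50.0

50.0 pulls


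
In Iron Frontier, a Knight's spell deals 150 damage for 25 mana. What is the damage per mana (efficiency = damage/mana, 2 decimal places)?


Efficiency = damage / mana
= 150 / 25
= 6.00

6.00 dmg/mana


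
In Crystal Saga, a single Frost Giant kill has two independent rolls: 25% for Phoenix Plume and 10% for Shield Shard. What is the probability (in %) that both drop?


For independent events, P(both) = P(A) * P(B)
= 25% * 10%
= 250 / 100 %
= 2.5%

2.5%


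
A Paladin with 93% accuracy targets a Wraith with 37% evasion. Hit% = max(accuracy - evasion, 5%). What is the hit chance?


accuracy - evasion = 93 - 37 = 56
Apply floor: max(56, 5) = 56
Hit chance = 56%

56%


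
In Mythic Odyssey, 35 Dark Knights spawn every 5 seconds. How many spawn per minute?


Spawns per minute = count * (60 / interval)
= 35 * (60 / 5)
= 35 * 12.0
= 420.0

420.0 per minute


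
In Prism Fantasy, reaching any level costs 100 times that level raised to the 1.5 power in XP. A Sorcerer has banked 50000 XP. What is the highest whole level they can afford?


XP = 100 * level^1.5, so level = (XP / 100)^(1/1.5)
= (50000 / 100)^(1/1.5)
= 500.0^0.6667
= 62.9961
Floor: level = 62

level 62


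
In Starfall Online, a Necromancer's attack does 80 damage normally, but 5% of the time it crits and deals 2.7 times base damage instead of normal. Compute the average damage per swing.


E[dmg] = base * (1 + crit_chance * (crit_mult - 1))
cc as decimal = 5/100 = 0.05
cm - 1 = 2.7 - 1 = 1.7
Bonus factor = 0.05 * 1.7 = 0.085
Total multiplier = 1 + 0.085 = 1.085
Expected damage = 80 * 1.085 = 86.80

86.80 damage


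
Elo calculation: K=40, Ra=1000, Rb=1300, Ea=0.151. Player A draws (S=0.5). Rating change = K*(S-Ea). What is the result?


Elo update: delta = K * (S - Ea), where S = 0.5 (draws)
S - Ea = 0.5 - 0.151 = 0.349
Rating change = 40 * 0.349
= 13.96

13.96 rating points


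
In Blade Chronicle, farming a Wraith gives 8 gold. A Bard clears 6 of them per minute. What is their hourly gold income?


Gold per minute = 8 * 6 = 48
Gold per hour = 48 * 60 = 2880

2880 gold/hour


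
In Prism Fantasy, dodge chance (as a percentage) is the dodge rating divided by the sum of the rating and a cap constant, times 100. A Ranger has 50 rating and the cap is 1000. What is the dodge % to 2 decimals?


dodge% = 50 / (50 + 1000) * 100
= 50 / 1050 * 100
= 0.047619 * 100
= 4.76%

4.76%


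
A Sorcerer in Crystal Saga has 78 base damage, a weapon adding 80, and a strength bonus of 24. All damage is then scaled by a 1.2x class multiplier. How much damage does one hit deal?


Sum base + weapon + str = 78 + 80 + 24 = 182
Multiply by 1.2:
182 * 1.2 = 218.4

218.4 damage


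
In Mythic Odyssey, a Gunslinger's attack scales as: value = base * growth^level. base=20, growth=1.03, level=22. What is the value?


value = base * growth^level
= 20 * 1.03^22
= 20 * 1.916103
= 38.32

38.32 attack


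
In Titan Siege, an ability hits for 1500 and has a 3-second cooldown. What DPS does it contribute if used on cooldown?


DPS = damage / cooldown
= 1500 / 3
= 500.00

500.00 DPS


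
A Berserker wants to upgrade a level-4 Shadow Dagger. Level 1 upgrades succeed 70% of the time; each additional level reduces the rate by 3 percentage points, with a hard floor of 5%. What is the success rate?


raw_rate = 70 - 3 * (4 - 1)
= 70 - 3 * 3
= 70 - 9
= 61
Apply floor: max(61, 5) = 61%

61%


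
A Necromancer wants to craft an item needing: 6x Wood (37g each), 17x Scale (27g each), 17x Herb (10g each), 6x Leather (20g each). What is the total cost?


Cost breakdown:
  Wood: 6 * 37 = 222
  Scale: 17 * 27 = 459
  Herb: 17 * 10 = 170
  Leather: 6 * 20 = 120
Total = 222 + 459 + 170 + 120 = 971

971 gold


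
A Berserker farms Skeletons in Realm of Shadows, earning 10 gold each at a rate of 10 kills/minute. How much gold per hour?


Gold per minute = 10 * 10 = 100
Gold per hour = 100 * 60 = 6000

6000 gold/hour


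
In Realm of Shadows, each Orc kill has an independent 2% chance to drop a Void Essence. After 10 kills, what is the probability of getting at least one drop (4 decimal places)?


P(at least one) = 1 - P(none) = 1 - (1-p)^n
p = 2/100 = 0.02
1 - p = 0.98
(1 - p)^10 = 0.98^10 = 0.817073
P(at least one) = 1 - 0.817073 = 0.1829

0.1829


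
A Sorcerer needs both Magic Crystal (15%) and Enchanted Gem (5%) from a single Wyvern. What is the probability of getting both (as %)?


For independent events, P(both) = P(A) * P(B)
= 15% * 5%
= 75 / 100 %
= 0.75%

0.75%


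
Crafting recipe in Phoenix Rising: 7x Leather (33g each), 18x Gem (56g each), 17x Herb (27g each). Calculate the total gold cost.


Cost breakdown:
  Leather: 7 * 33 = 231
  Gem: 18 * 56 = 1008
  Herb: 17 * 27 = 459
Total = 231 + 1008 + 459 = 1698

1698 gold


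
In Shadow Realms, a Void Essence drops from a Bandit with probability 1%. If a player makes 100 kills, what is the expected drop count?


Expected drops = kills * (drop_rate / 100)
= 100 * (1 / 100)
= 100 * 0.01
= 1.0

1.0 drops


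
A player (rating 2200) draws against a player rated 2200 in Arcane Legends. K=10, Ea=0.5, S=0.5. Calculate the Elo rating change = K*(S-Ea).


Elo update: delta = K * (S - Ea), where S = 0.5 (draws)
S - Ea = 0.5 - 0.5 = 0.0
Rating change = 10 * 0.0
= 0.00

0.00 rating points


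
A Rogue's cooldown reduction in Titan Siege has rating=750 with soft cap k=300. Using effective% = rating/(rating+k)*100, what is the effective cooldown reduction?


effective% = rating / (rating + k) * 100
= 750 / (750 + 300) * 100
= 750 / 1050 * 100
= 0.714286 * 100
= 71.43%

71.43%


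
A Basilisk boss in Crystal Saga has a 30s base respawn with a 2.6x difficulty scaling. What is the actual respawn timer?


Respawn time = base * multiplier
= 30 * 2.6
= 78.0 seconds

78.0 seconds


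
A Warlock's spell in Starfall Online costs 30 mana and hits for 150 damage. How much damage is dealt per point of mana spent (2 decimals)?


Efficiency = damage / mana
= 150 / 30
= 5.00

5.00 dmg/mana


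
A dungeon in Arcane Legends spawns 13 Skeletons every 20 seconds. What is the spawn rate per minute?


Spawns per minute = count * (60 / interval)
= 13 * (60 / 20)
= 13 * 3.0
= 39.0

39.0 per minute


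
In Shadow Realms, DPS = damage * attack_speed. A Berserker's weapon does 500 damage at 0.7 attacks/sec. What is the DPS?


DPS = damage * attack_speed
= 500 * 0.7
= 350.0

350.0 DPS


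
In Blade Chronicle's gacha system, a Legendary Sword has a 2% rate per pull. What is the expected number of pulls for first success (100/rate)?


Expected pulls for a geometric distribution = 1/p = 100 / rate%
= 100 / 2
= 50.0

50.0 pulls


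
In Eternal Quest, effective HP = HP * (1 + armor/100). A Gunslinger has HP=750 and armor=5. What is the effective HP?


EHP = 750 * (1 + 5/100)
= 750 * (1 + 0.05)
= 750 * 1.05
= 787.5

787.5 EHP


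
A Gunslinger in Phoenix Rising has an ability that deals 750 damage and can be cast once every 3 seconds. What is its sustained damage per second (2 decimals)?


DPS = damage / cooldown
= 750 / 3
= 250.00

250.00 DPS


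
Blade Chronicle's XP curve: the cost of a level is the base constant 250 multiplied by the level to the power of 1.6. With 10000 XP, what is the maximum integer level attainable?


XP = 250 * level^1.6, so level = (XP / 250)^(1/1.6)
= (10000 / 250)^(1/1.6)
= 40.0^0.625
= 10.0297
Floor: level = 10

level 10


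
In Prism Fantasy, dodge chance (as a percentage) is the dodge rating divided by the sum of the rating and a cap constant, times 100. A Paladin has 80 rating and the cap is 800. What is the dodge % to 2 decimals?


dodge% = 80 / (80 + 800) * 100
= 80 / 880 * 100
= 0.090909 * 100
= 9.09%

9.09%


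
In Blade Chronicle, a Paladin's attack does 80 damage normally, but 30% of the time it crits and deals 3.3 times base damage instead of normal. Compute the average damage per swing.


E[dmg] = base * (1 + crit_chance * (crit_mult - 1))
cc as decimal = 30/100 = 0.3
cm - 1 = 3.3 - 1 = 2.3
Bonus factor = 0.3 * 2.3 = 0.69
Total multiplier = 1 + 0.69 = 1.69
Expected damage = 80 * 1.69 = 135.20

135.20 damage


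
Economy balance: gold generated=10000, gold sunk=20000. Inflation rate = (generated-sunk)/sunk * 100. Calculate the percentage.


Net gold = 10000 - 20000 = -10000
Inflation rate = net / sunk * 100 = -10000 / 20000 * 100
= -0.5 * 100
= -50.00%

-50.00%


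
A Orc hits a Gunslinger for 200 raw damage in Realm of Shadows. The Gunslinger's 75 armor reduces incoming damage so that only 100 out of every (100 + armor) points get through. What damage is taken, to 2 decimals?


actual = 200 * 100 / (100 + 75)
= 200 * 100 / 175
= 20000 / 175
= 114.29

114.29 damage


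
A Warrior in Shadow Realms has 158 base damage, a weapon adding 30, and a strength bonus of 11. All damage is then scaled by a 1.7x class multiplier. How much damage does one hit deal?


Sum base + weapon + str = 158 + 30 + 11 = 199
Multiply by 1.7:
199 * 1.7 = 338.3

338.3 damage


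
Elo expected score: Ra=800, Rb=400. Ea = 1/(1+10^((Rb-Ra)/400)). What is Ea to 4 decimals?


Elo expected score: Ea = 1/(1 + 10^((Rb-Ra)/400))
Rb - Ra = 400 - 800 = -400
(Rb-Ra)/400 = -400/400 = -1.0
10^-1.0 = 0.1
Ea = 1/(1 + 0.1) = 1/1.1 = 0.9091

0.9091


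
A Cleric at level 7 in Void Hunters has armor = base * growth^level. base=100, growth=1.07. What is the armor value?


value = base * growth^level
= 100 * 1.07^7
= 100 * 1.605781
= 160.58

160.58 armor


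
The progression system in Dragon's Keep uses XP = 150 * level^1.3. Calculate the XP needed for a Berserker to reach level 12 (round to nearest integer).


XP = 150 * level^1.3
Substitute level = 12:
XP = 150 * 12^1.3
= 150 * 25.2892
= 3793

3793 XP


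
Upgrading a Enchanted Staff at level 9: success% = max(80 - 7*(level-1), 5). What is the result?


raw_rate = 80 - 7 * (9 - 1)
= 80 - 7 * 8
= 80 - 56
= 24
Apply floor: max(24, 5) = 24%

24%


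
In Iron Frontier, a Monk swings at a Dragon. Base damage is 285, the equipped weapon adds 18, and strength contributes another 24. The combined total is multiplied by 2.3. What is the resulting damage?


Sum base + weapon + str = 285 + 18 + 24 = 327
Multiply by 2.3:
327 * 2.3 = 752.1

752.1 damage


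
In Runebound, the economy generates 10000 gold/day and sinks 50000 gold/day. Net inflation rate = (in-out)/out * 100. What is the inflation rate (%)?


Net gold = 10000 - 50000 = -40000
Inflation rate = net / sunk * 100 = -40000 / 50000 * 100
= -0.8 * 100
= -80.00%

-80.00%


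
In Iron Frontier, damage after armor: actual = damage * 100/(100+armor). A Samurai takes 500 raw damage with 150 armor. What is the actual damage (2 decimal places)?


actual = 500 * 100 / (100 + 150)
= 500 * 100 / 250
= 50000 / 250
= 200.00

200.00 damage


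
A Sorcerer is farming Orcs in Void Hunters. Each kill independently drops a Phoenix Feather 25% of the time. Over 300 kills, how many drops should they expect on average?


Expected drops = kills * (drop_rate / 100)
= 300 * (25 / 100)
= 300 * 0.25
= 75.0

75.0 drops


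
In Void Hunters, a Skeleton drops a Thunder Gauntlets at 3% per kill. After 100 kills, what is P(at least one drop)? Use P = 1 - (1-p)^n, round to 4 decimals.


P(at least one) = 1 - P(none) = 1 - (1-p)^n
p = 3/100 = 0.03
1 - p = 0.97
(1 - p)^100 = 0.97^100 = 0.047553
P(at least one) = 1 - 0.047553 = 0.9524

0.9524


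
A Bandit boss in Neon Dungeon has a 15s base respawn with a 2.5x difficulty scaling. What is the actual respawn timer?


Respawn time = base * multiplier
= 15 * 2.5
= 37.5 seconds

37.5 seconds


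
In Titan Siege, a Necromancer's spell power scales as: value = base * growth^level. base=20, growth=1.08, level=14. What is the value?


value = base * growth^level
= 20 * 1.08^14
= 20 * 2.937194
= 58.74

58.74 spell power


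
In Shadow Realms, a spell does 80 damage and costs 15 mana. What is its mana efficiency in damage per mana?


Efficiency = damage / mana
= 80 / 15
= 5.33

5.33 dmg/mana


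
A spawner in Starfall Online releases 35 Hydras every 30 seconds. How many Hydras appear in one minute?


Spawns per minute = count * (60 / interval)
= 35 * (60 / 30)
= 35 * 2.0
= 70.0

70.0 per minute


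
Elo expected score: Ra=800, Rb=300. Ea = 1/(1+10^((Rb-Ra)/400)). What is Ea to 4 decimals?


Elo expected score: Ea = 1/(1 + 10^((Rb-Ra)/400))
Rb - Ra = 300 - 800 = -500
(Rb-Ra)/400 = -500/400 = -1.25
10^-1.25 = 0.056234
Ea = 1/(1 + 0.056234) = 1/1.056234 = 0.9468

0.9468


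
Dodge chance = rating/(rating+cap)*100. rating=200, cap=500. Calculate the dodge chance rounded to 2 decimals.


dodge% = 200 / (200 + 500) * 100
= 200 / 700 * 100
= 0.285714 * 100
= 28.57%

28.57%


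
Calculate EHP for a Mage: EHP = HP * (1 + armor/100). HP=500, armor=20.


EHP = 500 * (1 + 20/100)
= 500 * (1 + 0.2)
= 500 * 1.2
= 600.0

600.0 EHP


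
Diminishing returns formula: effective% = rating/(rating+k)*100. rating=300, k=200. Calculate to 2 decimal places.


effective% = rating / (rating + k) * 100
= 300 / (300 + 200) * 100
= 300 / 500 * 100
= 0.6 * 100
= 60.00%

60.00%


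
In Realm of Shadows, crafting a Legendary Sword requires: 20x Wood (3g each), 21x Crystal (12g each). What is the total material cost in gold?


Cost breakdown:
  Wood: 20 * 3 = 60
  Crystal: 21 * 12 = 252
Total = 60 + 252 = 312

312 gold


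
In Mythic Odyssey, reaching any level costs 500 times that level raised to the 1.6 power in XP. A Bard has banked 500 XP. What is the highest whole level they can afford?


XP = 500 * level^1.6, so level = (XP / 500)^(1/1.6)
= (500 / 500)^(1/1.6)
= 1.0^0.625
= 1.0
Floor: level = 1

level 1


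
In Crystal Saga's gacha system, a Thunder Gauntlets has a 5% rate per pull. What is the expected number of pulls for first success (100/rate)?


Expected pulls for a geometric distribution = 1/p = 100 / rate%
= 100 / 5
= 20.0

20.0 pulls


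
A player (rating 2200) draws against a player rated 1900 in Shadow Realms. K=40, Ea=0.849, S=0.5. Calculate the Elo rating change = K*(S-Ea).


Elo update: delta = K * (S - Ea), where S = 0.5 (draws)
S - Ea = 0.5 - 0.849 = -0.349
Rating change = 40 * -0.349
= -13.96

-13.96 rating points


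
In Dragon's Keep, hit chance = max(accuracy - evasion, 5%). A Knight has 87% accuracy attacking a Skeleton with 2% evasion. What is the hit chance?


accuracy - evasion = 87 - 2 = 85
Apply floor: max(85, 5) = 85
Hit chance = 85%

85%


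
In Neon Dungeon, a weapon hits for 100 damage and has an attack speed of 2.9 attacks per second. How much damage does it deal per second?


DPS = damage * attack_speed
= 100 * 2.9
= 290.0

290.0 DPS


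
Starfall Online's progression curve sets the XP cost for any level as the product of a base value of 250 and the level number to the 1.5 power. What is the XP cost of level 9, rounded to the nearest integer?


XP = 250 * level^1.5
Substitute level = 9:
XP = 250 * 9^1.5
= 250 * 27.0
= 6750

6750 XP


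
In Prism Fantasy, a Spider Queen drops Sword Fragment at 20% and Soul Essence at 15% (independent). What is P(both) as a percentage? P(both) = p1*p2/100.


For independent events, P(both) = P(A) * P(B)
= 20% * 15%
= 300 / 100 %
= 3.0%

3.0%


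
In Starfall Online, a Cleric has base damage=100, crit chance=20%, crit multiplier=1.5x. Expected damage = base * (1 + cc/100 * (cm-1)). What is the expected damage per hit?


E[dmg] = base * (1 + crit_chance * (crit_mult - 1))
cc as decimal = 20/100 = 0.2
cm - 1 = 1.5 - 1 = 0.5
Bonus factor = 0.2 * 0.5 = 0.1
Total multiplier = 1 + 0.1 = 1.1
Expected damage = 100 * 1.1 = 110.00

110.00 damage


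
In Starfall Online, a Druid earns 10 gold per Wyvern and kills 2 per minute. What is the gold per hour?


Gold per minute = 10 * 2 = 20
Gold per hour = 20 * 60 = 1200

1200 gold/hour


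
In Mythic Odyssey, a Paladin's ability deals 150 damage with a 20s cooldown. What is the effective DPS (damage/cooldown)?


DPS = damage / cooldown
= 150 / 20
= 7.50

7.50 DPS


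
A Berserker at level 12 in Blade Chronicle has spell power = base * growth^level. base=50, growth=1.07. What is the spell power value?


value = base * growth^level
= 50 * 1.07^12
= 50 * 2.252192
= 112.61

112.61 spell power


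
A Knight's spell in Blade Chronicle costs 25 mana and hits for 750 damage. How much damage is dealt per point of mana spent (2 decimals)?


Efficiency = damage / mana
= 750 / 25
= 30.00

30.00 dmg/mana


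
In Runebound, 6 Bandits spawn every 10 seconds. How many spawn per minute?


Spawns per minute = count * (60 / interval)
= 6 * (60 / 10)
= 6 * 6.0
= 36.0

36.0 per minute


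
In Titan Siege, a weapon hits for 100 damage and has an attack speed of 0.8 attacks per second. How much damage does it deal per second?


DPS = damage * attack_speed
= 100 * 0.8
= 80.0

80.0 DPS


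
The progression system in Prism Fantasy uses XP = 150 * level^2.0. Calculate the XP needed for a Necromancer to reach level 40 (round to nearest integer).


XP = 150 * level^2.0
Substitute level = 40:
XP = 150 * 40^2.0
= 150 * 1600.0
= 240000

240000 XP


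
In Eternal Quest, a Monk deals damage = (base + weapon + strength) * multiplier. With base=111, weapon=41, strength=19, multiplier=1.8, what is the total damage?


Sum base + weapon + str = 111 + 41 + 19 = 171
Multiply by 1.8:
171 * 1.8 = 307.8

307.8 damage


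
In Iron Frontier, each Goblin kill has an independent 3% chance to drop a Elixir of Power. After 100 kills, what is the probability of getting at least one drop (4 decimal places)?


P(at least one) = 1 - P(none) = 1 - (1-p)^n
p = 3/100 = 0.03
1 - p = 0.97
(1 - p)^100 = 0.97^100 = 0.047553
P(at least one) = 1 - 0.047553 = 0.9524

0.9524


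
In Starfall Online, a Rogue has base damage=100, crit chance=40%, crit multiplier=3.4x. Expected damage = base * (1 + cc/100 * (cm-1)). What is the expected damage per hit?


E[dmg] = base * (1 + crit_chance * (crit_mult - 1))
cc as decimal = 40/100 = 0.4
cm - 1 = 3.4 - 1 = 2.4
Bonus factor = 0.4 * 2.4 = 0.96
Total multiplier = 1 + 0.96 = 1.96
Expected damage = 100 * 1.96 = 196.00

196.00 damage


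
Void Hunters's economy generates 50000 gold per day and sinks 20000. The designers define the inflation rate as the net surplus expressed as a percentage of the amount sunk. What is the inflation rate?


Net gold = 50000 - 20000 = 30000
Inflation rate = net / sunk * 100 = 30000 / 20000 * 100
= 1.5 * 100
= 150.00%

150.00%


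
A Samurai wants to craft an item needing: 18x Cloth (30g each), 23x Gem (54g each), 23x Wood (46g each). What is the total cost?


Cost breakdown:
  Cloth: 18 * 30 = 540
  Gem: 23 * 54 = 1242
  Wood: 23 * 46 = 1058
Total = 540 + 1242 + 1058 = 2840

2840 gold


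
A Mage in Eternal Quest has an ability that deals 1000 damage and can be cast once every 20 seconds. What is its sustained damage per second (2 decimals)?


DPS = damage / cooldown
= 1000 / 20
= 50.00

50.00 DPS


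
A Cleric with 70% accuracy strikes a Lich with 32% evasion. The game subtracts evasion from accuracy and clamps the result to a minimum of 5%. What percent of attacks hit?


accuracy - evasion = 70 - 32 = 38
Apply floor: max(38, 5) = 38
Hit chance = 38%

38%


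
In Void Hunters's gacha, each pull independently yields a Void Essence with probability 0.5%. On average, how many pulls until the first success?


Expected pulls for a geometric distribution = 1/p = 100 / rate%
= 100 / 0.5
= 200.0

200.0 pulls


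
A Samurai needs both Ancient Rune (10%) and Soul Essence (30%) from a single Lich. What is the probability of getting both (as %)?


For independent events, P(both) = P(A) * P(B)
= 10% * 30%
= 300 / 100 %
= 3.0%

3.0%


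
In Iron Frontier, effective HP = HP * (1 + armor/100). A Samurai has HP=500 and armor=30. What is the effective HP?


EHP = 500 * (1 + 30/100)
= 500 * (1 + 0.3)
= 500 * 1.3
= 650.0

650.0 EHP


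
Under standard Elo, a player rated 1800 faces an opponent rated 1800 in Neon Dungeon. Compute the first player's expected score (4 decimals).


Elo expected score: Ea = 1/(1 + 10^((Rb-Ra)/400))
Rb - Ra = 1800 - 1800 = 0
(Rb-Ra)/400 = 0/400 = 0.0
10^0.0 = 1.0
Ea = 1/(1 + 1.0) = 1/2.0 = 0.5000

0.5000


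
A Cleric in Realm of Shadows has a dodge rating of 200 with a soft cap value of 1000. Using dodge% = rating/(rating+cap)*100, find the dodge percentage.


dodge% = 200 / (200 + 1000) * 100
= 200 / 1200 * 100
= 0.166667 * 100
= 16.67%

16.67%


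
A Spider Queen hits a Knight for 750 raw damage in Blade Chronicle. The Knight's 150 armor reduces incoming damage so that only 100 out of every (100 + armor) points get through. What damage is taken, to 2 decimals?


actual = 750 * 100 / (100 + 150)
= 750 * 100 / 250
= 75000 / 250
= 300.00

300.00 damage


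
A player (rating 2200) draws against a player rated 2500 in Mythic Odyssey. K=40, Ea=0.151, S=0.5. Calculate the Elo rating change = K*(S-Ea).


Elo update: delta = K * (S - Ea), where S = 0.5 (draws)
S - Ea = 0.5 - 0.151 = 0.349
Rating change = 40 * 0.349
= 13.96

13.96 rating points


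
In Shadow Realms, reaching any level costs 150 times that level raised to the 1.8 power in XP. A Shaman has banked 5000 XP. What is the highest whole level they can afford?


XP = 150 * level^1.8, so level = (XP / 150)^(1/1.8)
= (5000 / 150)^(1/1.8)
= 33.3333^0.5556
= 7.0153
Floor: level = 7

level 7


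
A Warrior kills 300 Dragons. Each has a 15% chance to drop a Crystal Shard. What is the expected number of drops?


Expected drops = kills * (drop_rate / 100)
= 300 * (15 / 100)
= 300 * 0.15
= 45.0

45.0 drops


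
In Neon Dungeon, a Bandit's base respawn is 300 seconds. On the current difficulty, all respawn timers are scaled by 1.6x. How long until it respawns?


Respawn time = base * multiplier
= 300 * 1.6
= 480.0 seconds

480.0 seconds


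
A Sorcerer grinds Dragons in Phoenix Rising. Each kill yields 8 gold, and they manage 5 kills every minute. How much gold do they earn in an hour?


Gold per minute = 8 * 5 = 40
Gold per hour = 40 * 60 = 2400

2400 gold/hour


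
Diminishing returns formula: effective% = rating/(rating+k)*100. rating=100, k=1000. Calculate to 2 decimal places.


effective% = rating / (rating + k) * 100
= 100 / (100 + 1000) * 100
= 100 / 1100 * 100
= 0.090909 * 100
= 9.09%

9.09%


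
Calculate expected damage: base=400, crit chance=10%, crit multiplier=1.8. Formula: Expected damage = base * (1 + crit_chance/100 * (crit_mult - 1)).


E[dmg] = base * (1 + crit_chance * (crit_mult - 1))
cc as decimal = 10/100 = 0.1
cm - 1 = 1.8 - 1 = 0.8
Bonus factor = 0.1 * 0.8 = 0.08
Total multiplier = 1 + 0.08 = 1.08
Expected damage = 400 * 1.08 = 432.00

432.00 damage


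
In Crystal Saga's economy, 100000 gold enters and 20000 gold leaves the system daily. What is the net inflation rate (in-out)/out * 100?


Net gold = 100000 - 20000 = 80000
Inflation rate = net / sunk * 100 = 80000 / 20000 * 100
= 4.0 * 100
= 400.00%

400.00%


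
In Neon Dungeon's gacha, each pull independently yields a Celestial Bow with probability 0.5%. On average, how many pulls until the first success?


Expected pulls for a geometric distribution = 1/p = 100 / rate%
= 100 / 0.5
= 200.0

200.0 pulls


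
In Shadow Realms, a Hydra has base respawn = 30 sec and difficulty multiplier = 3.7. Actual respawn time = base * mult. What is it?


Respawn time = base * multiplier
= 30 * 3.7
= 111.0 seconds

111.0 seconds


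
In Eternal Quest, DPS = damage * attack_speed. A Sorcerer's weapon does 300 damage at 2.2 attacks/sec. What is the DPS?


DPS = damage * attack_speed
= 300 * 2.2
= 660.0

660.0 DPS


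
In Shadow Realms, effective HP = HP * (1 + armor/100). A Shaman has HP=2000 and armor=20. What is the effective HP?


EHP = 2000 * (1 + 20/100)
= 2000 * (1 + 0.2)
= 2000 * 1.2
= 2400.0

2400.0 EHP


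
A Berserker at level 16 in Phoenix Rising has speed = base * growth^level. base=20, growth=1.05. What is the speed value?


value = base * growth^level
= 20 * 1.05^16
= 20 * 2.182875
= 43.66

43.66 speed


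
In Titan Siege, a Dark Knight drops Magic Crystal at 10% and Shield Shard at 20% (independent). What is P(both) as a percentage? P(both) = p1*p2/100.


For independent events, P(both) = P(A) * P(B)
= 10% * 20%
= 200 / 100 %
= 2.0%

2.0%
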